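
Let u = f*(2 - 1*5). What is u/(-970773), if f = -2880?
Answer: -2880/323591 ≈ -0.0089001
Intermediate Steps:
u = 8640 (u = -2880*(2 - 1*5) = -2880*(2 - 5) = -2880*(-3) = 8640)
u/(-970773) = 8640/(-970773) = 8640*(-1/970773) = -2880/323591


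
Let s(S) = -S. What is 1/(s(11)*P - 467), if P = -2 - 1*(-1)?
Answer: -1/456 ≈ -0.0021930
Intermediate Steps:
P = -1 (P = -2 + 1 = -1)
1/(s(11)*P - 467) = 1/(-1*11*(-1) - 467) = 1/(-11*(-1) - 467) = 1/(11 - 467) = 1/(-456) = -1/456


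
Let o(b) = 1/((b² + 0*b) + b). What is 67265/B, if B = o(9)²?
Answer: 544846500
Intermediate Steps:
o(b) = 1/(b + b²) (o(b) = 1/((b² + 0) + b) = 1/(b² + b) = 1/(b + b²))
B = 1/8100 (B = (1/(9*(1 + 9)))² = ((⅑)/10)² = ((⅑)*(⅒))² = (1/90)² = 1/8100 ≈ 0.00012346)
67265/B = 67265/(1/8100) = 67265*8100 = 544846500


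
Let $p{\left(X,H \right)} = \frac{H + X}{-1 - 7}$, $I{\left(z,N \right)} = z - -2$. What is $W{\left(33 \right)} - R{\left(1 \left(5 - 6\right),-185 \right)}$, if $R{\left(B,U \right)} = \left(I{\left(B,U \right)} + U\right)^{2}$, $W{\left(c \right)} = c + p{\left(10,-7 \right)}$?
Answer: $- \frac{270587}{8} \approx -33823.0$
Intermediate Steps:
$I{\left(z,N \right)} = 2 + z$ ($I{\left(z,N \right)} = z + 2 = 2 + z$)
$p{\left(X,H \right)} = - \frac{H}{8} - \frac{X}{8}$ ($p{\left(X,H \right)} = \frac{H + X}{-8} = \left(H + X\right) \left(- \frac{1}{8}\right) = - \frac{H}{8} - \frac{X}{8}$)
$W{\left(c \right)} = - \frac{3}{8} + c$ ($W{\left(c \right)} = c - \frac{3}{8} = - \frac{3}{8} + c$)
$R{\left(B,U \right)} = \left(2 + B + U\right)^{2}$ ($R{\left(B,U \right)} = \left(\left(2 + B\right) + U\right)^{2} = \left(2 + B + U\right)^{2}$)
$W{\left(33 \right)} - R{\left(1 \left(5 - 6\right),-185 \right)} = \left(- \frac{3}{8} + 33\right) - \left(2 + 1 \left(5 - 6\right) - 185\right)^{2} = \frac{261}{8} - \left(2 + 1 \left(-1\right) - 185\right)^{2} = \frac{261}{8} - \left(2 - 1 - 185\right)^{2} = \frac{261}{8} - \left(-184\right)^{2} = \frac{261}{8} - 33856 = - \frac{270587}{8}$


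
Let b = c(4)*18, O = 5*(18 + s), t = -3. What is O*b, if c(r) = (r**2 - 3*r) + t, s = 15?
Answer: 2970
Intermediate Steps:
c(r) = -3 + r**2 - 3*r (c(r) = (r**2 - 3*r) - 3 = -3 + r**2 - 3*r)
O = 165 (O = 5*(18 + 15) = 5*33 = 165)
b = 18 (b = (-3 + 4**2 - 3*4)*18 = (-3 + 16 - 12)*18 = 1*18 = 18)
O*b = 165*18 = 2970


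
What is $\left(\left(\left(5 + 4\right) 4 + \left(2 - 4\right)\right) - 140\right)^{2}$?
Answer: $11236$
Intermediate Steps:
$\left(\left(\left(5 + 4\right) 4 + \left(2 - 4\right)\right) - 140\right)^{2} = \left(\left(9 \cdot 4 - 2\right) - 140\right)^{2} = \left(\left(36 - 2\right) - 140\right)^{2} = \left(34 - 140\right)^{2} = \left(-106\right)^{2} = 11236$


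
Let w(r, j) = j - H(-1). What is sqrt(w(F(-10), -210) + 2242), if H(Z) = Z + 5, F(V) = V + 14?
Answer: 26*sqrt(3) ≈ 45.033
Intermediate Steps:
F(V) = 14 + V
H(Z) = 5 + Z
w(r, j) = -4 + j (w(r, j) = j - (5 - 1) = j - 1*4 = j - 4 = -4 + j)
sqrt(w(F(-10), -210) + 2242) = sqrt((-4 - 210) + 2242) = sqrt(-214 + 2242) = sqrt(2028) = 26*sqrt(3)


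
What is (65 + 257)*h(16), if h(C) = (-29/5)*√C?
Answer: -37352/5 ≈ -7470.4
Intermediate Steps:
h(C) = -29*√C/5 (h(C) = (-29*⅕)*√C = -29*√C/5)
(65 + 257)*h(16) = (65 + 257)*(-29*√16/5) = 322*(-29/5*4) = 322*(-116/5) = -37352/5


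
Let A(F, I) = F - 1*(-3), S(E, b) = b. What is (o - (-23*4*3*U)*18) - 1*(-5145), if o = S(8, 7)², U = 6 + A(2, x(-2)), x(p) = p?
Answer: 59842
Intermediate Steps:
A(F, I) = 3 + F (A(F, I) = F + 3 = 3 + F)
U = 11 (U = 6 + (3 + 2) = 6 + 5 = 11)
o = 49 (o = 7² = 49)
(o - (-23*4*3*U)*18) - 1*(-5145) = (49 - (-23*4*3*11)*18) - 1*(-5145) = (49 - (-276*11)*18) + 5145 = (49 - (-23*132)*18) + 5145 = (49 - (-3036)*18) + 5145 = (49 - 1*(-54648)) + 5145 = (49 + 54648) + 5145 = 54697 + 5145 = 59842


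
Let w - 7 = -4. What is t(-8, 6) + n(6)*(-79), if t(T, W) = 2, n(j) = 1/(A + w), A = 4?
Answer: -65/7 ≈ -9.2857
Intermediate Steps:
w = 3 (w = 7 - 4 = 3)
n(j) = ⅐ (n(j) = 1/(4 + 3) = 1/7 = ⅐)
t(-8, 6) + n(6)*(-79) = 2 + (⅐)*(-79) = 2 - 79/7 = -65/7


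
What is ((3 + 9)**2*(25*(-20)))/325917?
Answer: -8000/36213 ≈ -0.22092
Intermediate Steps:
((3 + 9)**2*(25*(-20)))/325917 = (12**2*(-500))*(1/325917) = (144*(-500))*(1/325917) = -72000*1/325917 = -8000/36213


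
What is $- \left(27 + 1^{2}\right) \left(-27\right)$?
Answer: $756$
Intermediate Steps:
$- \left(27 + 1^{2}\right) \left(-27\right) = - \left(27 + 1\right) \left(-27\right) = - 28 \left(-27\right) = \left(-1\right) \left(-756\right) = 756$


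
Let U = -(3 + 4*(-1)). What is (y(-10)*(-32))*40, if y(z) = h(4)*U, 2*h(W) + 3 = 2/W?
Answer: 1600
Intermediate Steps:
h(W) = -3/2 + 1/W (h(W) = -3/2 + (2/W)/2 = -3/2 + 1/W)
U = 1 (U = -(3 - 4) = -1*(-1) = 1)
y(z) = -5/4 (y(z) = (-3/2 + 1/4)*1 = (-3/2 + ¼)*1 = -5/4*1 = -5/4)
(y(-10)*(-32))*40 = -5/4*(-32)*40 = 40*40 = 1600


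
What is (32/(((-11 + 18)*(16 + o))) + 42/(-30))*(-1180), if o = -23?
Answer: 118708/49 ≈ 2422.6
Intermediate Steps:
(32/(((-11 + 18)*(16 + o))) + 42/(-30))*(-1180) = (32/(((-11 + 18)*(16 - 23))) + 42/(-30))*(-1180) = (32/((7*(-7))) + 42*(-1/30))*(-1180) = (32/(-49) - 7/5)*(-1180) = (32*(-1/49) - 7/5)*(-1180) = (-32/49 - 7/5)*(-1180) = -503/245*(-1180) = 118708/49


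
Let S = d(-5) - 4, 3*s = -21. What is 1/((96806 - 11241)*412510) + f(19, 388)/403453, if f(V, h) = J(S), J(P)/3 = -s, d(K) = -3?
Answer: 741225184603/14240445791871950 ≈ 5.2051e-5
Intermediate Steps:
s = -7 (s = (⅓)*(-21) = -7)
S = -7 (S = -3 - 4 = -7)
J(P) = 21 (J(P) = 3*(-1*(-7)) = 3*7 = 21)
f(V, h) = 21
1/((96806 - 11241)*412510) + f(19, 388)/403453 = 1/((96806 - 11241)*412510) + 21/403453 = (1/412510)/85565 + 21*(1/403453) = (1/85565)*(1/412510) + 21/403453 = 1/35296418150 + 21/403453 = 741225184603/14240445791871950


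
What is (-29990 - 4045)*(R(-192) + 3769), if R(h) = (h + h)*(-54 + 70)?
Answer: 80833125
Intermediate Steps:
R(h) = 32*h (R(h) = (2*h)*16 = 32*h)
(-29990 - 4045)*(R(-192) + 3769) = (-29990 - 4045)*(32*(-192) + 3769) = -34035*(-6144 + 3769) = -34035*(-2375) = 80833125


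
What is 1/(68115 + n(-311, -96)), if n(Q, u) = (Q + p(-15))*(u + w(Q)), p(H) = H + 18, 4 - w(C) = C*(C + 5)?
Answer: 1/29407579 ≈ 3.4005e-8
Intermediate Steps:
w(C) = 4 - C*(5 + C) (w(C) = 4 - C*(C + 5) = 4 - C*(5 + C))
p(H) = 18 + H
n(Q, u) = (3 + Q)*(4 + u - Q² - 5*Q) (n(Q, u) = (Q + (18 - 15))*(u + (4 - Q² - 5*Q)) = (Q + 3)*(4 + u - Q² - 5*Q) = (3 + Q)*(4 + u - Q² - 5*Q))
1/(68115 + n(-311, -96)) = 1/(68115 + (12 - 1*(-311)³ - 11*(-311) - 8*(-311)² + 3*(-96) - 311*(-96))) = 1/(68115 + (12 - 1*(-30080231) + 3421 - 8*96721 - 288 + 29856)) = 1/(68115 + (12 + 30080231 + 3421 - 773768 - 288 + 29856)) = 1/(68115 + 29339464) = 1/29407579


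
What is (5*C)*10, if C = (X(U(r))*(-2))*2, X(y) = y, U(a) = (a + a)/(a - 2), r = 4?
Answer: -800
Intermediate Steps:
U(a) = 2*a/(-2 + a) (U(a) = (2*a)/(-2 + a) = 2*a/(-2 + a))
C = -16 (C = ((2*4/(-2 + 4))*(-2))*2 = ((2*4/2)*(-2))*2 = ((2*4*(½))*(-2))*2 = (4*(-2))*2 = -8*2 = -16)
(5*C)*10 = (5*(-16))*10 = -80*10 = -800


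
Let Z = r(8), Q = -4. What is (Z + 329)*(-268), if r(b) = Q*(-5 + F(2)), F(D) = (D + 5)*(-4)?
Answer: -123548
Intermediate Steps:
F(D) = -20 - 4*D (F(D) = (5 + D)*(-4) = -20 - 4*D)
r(b) = 132 (r(b) = -4*(-5 + (-20 - 4*2)) = -4*(-5 + (-20 - 8)) = -4*(-5 - 28) = -4*(-33) = 132)
Z = 132
(Z + 329)*(-268) = (132 + 329)*(-268) = 461*(-268) = -123548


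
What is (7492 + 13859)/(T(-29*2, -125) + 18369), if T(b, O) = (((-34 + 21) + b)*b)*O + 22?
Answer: -7117/165453 ≈ -0.043015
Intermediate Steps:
T(b, O) = 22 + O*b*(-13 + b) (T(b, O) = ((-13 + b)*b)*O + 22 = (b*(-13 + b))*O + 22 = O*b*(-13 + b) + 22 = 22 + O*b*(-13 + b))
(7492 + 13859)/(T(-29*2, -125) + 18369) = (7492 + 13859)/((22 - 125*(-29*2)² - 13*(-125)*(-29*2)) + 18369) = 21351/((22 - 125*(-58)² - 13*(-125)*(-58)) + 18369) = 21351/((22 - 125*3364 - 94250) + 18369) = 21351/((22 - 420500 - 94250) + 18369) = 21351/(-514728 + 18369) = 21351/(-496359) = 21351*(-1/496359) = -7117/165453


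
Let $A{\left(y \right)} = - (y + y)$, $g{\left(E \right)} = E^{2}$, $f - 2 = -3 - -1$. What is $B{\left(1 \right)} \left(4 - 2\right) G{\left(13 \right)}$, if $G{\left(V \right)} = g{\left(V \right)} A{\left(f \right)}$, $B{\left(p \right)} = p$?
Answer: $0$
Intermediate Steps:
$f = 0$ ($f = 2 - 2 = 0$)
$A{\left(y \right)} = - 2 y$
$G{\left(V \right)} = 0$ ($G{\left(V \right)} = V^{2} \left(\left(-2\right) 0\right) = V^{2} \cdot 0 = 0$)
$B{\left(1 \right)} \left(4 - 2\right) G{\left(13 \right)} = 1 \left(4 - 2\right) 0 = 1 \cdot 2 \cdot 0 = 2 \cdot 0 = 0$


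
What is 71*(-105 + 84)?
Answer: -1491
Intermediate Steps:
71*(-105 + 84) = 71*(-21) = -1491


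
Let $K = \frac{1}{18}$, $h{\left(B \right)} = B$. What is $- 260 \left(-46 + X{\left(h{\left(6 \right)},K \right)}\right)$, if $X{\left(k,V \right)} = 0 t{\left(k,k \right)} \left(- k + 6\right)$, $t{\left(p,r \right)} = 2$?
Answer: $11960$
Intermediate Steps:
$K = \frac{1}{18} \approx 0.055556$
$X{\left(k,V \right)} = 0$ ($X{\left(k,V \right)} = 0 \cdot 2 \left(- k + 6\right) = 0 \left(6 - k\right) = 0$)
$- 260 \left(-46 + X{\left(h{\left(6 \right)},K \right)}\right) = - 260 \left(-46 + 0\right) = \left(-260\right) \left(-46\right) = 11960$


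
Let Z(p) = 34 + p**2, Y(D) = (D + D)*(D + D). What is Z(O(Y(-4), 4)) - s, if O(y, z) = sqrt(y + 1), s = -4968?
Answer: 5067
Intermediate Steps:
Y(D) = 4*D**2 (Y(D) = (2*D)*(2*D) = 4*D**2)
O(y, z) = sqrt(1 + y)
Z(O(Y(-4), 4)) - s = (34 + (sqrt(1 + 4*(-4)**2))**2) - 1*(-4968) = (34 + (sqrt(1 + 4*16))**2) + 4968 = (34 + (sqrt(1 + 64))**2) + 4968 = (34 + (sqrt(65))**2) + 4968 = (34 + 65) + 4968 = 99 + 4968 = 5067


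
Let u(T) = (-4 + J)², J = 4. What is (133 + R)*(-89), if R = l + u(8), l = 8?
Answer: -12549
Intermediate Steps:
u(T) = 0 (u(T) = (-4 + 4)² = 0² = 0)
R = 8 (R = 8 + 0 = 8)
(133 + R)*(-89) = (133 + 8)*(-89) = 141*(-89) = -12549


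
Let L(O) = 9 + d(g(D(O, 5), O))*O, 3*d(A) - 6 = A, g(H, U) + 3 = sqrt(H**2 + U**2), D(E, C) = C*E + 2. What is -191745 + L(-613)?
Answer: -192349 - 613*sqrt(9757738)/3 ≈ -8.3063e+5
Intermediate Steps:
D(E, C) = 2 + C*E
g(H, U) = -3 + sqrt(H**2 + U**2)
d(A) = 2 + A/3
L(O) = 9 + O*(1 + sqrt(O**2 + (2 + 5*O)**2)/3) (L(O) = 9 + (2 + (-3 + sqrt((2 + 5*O)**2 + O**2))/3)*O = 9 + (2 + (-3 + sqrt(O**2 + (2 + 5*O)**2))/3)*O = 9 + (2 + (-1 + sqrt(O**2 + (2 + 5*O)**2)/3))*O = 9 + (1 + sqrt(O**2 + (2 + 5*O)**2)/3)*O = 9 + O*(1 + sqrt(O**2 + (2 + 5*O)**2)/3))
-191745 + L(-613) = -191745 + (9 + (1/3)*(-613)*(3 + sqrt((-613)**2 + (2 + 5*(-613))**2))) = -191745 + (9 + (1/3)*(-613)*(3 + sqrt(375769 + (2 - 3065)**2))) = -191745 + (9 + (1/3)*(-613)*(3 + sqrt(375769 + (-3063)**2))) = -191745 + (9 + (1/3)*(-613)*(3 + sqrt(375769 + 9381969))) = -191745 + (9 + (1/3)*(-613)*(3 + sqrt(9757738))) = -191745 + (9 + (-613 - 613*sqrt(9757738)/3)) = -191745 + (-604 - 613*sqrt(9757738)/3) = -192349 - 613*sqrt(9757738)/3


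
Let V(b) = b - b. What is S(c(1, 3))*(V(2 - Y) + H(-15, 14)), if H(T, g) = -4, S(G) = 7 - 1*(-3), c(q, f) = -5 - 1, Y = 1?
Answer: -40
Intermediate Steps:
c(q, f) = -6
S(G) = 10 (S(G) = 7 + 3 = 10)
V(b) = 0
S(c(1, 3))*(V(2 - Y) + H(-15, 14)) = 10*(0 - 4) = 10*(-4) = -40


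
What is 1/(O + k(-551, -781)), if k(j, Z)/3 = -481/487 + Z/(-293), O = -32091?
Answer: -142691/4578378639 ≈ -3.1166e-5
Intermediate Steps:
k(j, Z) = -1443/487 - 3*Z/293 (k(j, Z) = 3*(-481/487 + Z/(-293)) = 3*(-481*1/487 + Z*(-1/293)) = 3*(-481/487 - Z/293) = -1443/487 - 3*Z/293)
1/(O + k(-551, -781)) = 1/(-32091 + (-1443/487 - 3/293*(-781))) = 1/(-32091 + (-1443/487 + 2343/293)) = 1/(-32091 + 718242/142691) = 1/(-4578378639/142691) = -142691/4578378639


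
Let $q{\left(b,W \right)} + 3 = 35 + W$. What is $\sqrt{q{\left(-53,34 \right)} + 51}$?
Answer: $3 \sqrt{13} \approx 10.817$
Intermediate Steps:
$q{\left(b,W \right)} = 32 + W$ ($q{\left(b,W \right)} = -3 + \left(35 + W\right) = 32 + W$)
$\sqrt{q{\left(-53,34 \right)} + 51} = \sqrt{\left(32 + 34\right) + 51} = \sqrt{66 + 51} = \sqrt{117} = 3 \sqrt{13}$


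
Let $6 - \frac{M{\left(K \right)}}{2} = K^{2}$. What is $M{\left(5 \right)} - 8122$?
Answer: $-8160$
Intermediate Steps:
$M{\left(K \right)} = 12 - 2 K^{2}$
$M{\left(5 \right)} - 8122 = \left(12 - 2 \cdot 5^{2}\right) - 8122 = \left(12 - 50\right) - 8122 = -38 - 8122 = -8160$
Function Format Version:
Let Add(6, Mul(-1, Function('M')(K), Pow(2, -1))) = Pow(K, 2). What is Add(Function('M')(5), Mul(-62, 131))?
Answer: -8160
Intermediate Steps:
Function('M')(K) = Add(12, Mul(-2, Pow(K, 2)))
Add(Function('M')(5), Mul(-62, 131)) = Add(Add(12, Mul(-2, Pow(5, 2))), Mul(-62, 131)) = Add(Add(12, Mul(-2, 25)), -8122) = Add(Add(12, -50), -8122) = Add(-38, -8122) = -8160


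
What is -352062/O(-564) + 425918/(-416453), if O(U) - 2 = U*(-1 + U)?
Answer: -141170578901/66353872943 ≈ -2.1275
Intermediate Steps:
O(U) = 2 + U*(-1 + U)
-352062/O(-564) + 425918/(-416453) = -352062/(2 + (-564)² - 1*(-564)) + 425918/(-416453) = -352062/(2 + 318096 + 564) + 425918*(-1/416453) = -352062/318662 - 425918/416453 = -352062*1/318662 - 425918/416453 = -176031/159331 - 425918/416453 = -141170578901/66353872943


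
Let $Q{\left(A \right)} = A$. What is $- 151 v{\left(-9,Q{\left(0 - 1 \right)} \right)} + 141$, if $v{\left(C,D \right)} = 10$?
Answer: $-1369$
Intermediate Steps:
$- 151 v{\left(-9,Q{\left(0 - 1 \right)} \right)} + 141 = \left(-151\right) 10 + 141 = -1510 + 141 = -1369$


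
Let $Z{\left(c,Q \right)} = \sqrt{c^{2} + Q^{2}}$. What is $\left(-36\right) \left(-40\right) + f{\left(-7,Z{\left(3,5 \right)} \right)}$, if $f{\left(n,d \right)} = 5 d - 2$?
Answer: $1438 + 5 \sqrt{34} \approx 1467.2$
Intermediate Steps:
$Z{\left(c,Q \right)} = \sqrt{Q^{2} + c^{2}}$
$f{\left(n,d \right)} = -2 + 5 d$
$\left(-36\right) \left(-40\right) + f{\left(-7,Z{\left(3,5 \right)} \right)} = \left(-36\right) \left(-40\right) - \left(2 - 5 \sqrt{5^{2} + 3^{2}}\right) = 1440 - \left(2 - 5 \sqrt{25 + 9}\right) = 1440 - \left(2 - 5 \sqrt{34}\right) = 1438 + 5 \sqrt{34}$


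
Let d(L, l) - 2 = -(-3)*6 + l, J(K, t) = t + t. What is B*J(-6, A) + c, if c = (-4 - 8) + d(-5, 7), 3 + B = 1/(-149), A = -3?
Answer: 4923/149 ≈ 33.040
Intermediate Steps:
J(K, t) = 2*t
B = -448/149 (B = -3 + 1/(-149) = -3 - 1/149 = -448/149 ≈ -3.0067)
d(L, l) = 20 + l (d(L, l) = 2 + (-(-3)*6 + l) = 2 + (-3*(-6) + l) = 2 + (18 + l) = 20 + l)
c = 15 (c = (-4 - 8) + (20 + 7) = -12 + 27 = 15)
B*J(-6, A) + c = -896*(-3)/149 + 15 = -448/149*(-6) + 15 = 2688/149 + 15 = 4923/149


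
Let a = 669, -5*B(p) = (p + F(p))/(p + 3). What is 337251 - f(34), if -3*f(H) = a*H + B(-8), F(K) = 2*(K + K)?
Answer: 5172487/15 ≈ 3.4483e+5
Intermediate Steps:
F(K) = 4*K (F(K) = 2*(2*K) = 4*K)
B(p) = -p/(3 + p) (B(p) = -(p + 4*p)/(5*(p + 3)) = -5*p/(5*(3 + p)) = -p/(3 + p))
f(H) = 8/15 - 223*H (f(H) = -(669*H - 1*(-8)/(3 - 8))/3 = -(669*H - 1*(-8)/(-5))/3 = -(669*H - 1*(-8)*(-1/5))/3 = -(669*H - 8/5)/3 = -(-8/5 + 669*H)/3 = 8/15 - 223*H)
337251 - f(34) = 337251 - (8/15 - 223*34) = 337251 - (8/15 - 7582) = 337251 - 1*(-113722/15) = 337251 + 113722/15 = 5172487/15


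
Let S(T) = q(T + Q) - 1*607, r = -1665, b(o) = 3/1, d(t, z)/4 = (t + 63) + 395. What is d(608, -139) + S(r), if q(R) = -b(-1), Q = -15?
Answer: 3654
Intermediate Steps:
d(t, z) = 1832 + 4*t (d(t, z) = 4*((t + 63) + 395) = 4*((63 + t) + 395) = 4*(458 + t) = 1832 + 4*t)
b(o) = 3 (b(o) = 3*1 = 3)
q(R) = -3 (q(R) = -1*3 = -3)
S(T) = -610 (S(T) = -3 - 1*607 = -3 - 607 = -610)
d(608, -139) + S(r) = (1832 + 4*608) - 610 = (1832 + 2432) - 610 = 4264 - 610 = 3654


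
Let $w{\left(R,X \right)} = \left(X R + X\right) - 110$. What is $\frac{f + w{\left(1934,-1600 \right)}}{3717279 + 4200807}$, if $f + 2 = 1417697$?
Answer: $- \frac{1678415}{7918086} \approx -0.21197$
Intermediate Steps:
$f = 1417695$ ($f = -2 + 1417697 = 1417695$)
$w{\left(R,X \right)} = -110 + X + R X$ ($w{\left(R,X \right)} = \left(R X + X\right) - 110 = \left(X + R X\right) - 110 = -110 + X + R X$)
$\frac{f + w{\left(1934,-1600 \right)}}{3717279 + 4200807} = \frac{1417695 - 3096110}{3717279 + 4200807} = \frac{1417695 - 3096110}{7918086} = \left(1417695 - 3096110\right) \frac{1}{7918086} = \left(-1678415\right) \frac{1}{7918086} = - \frac{1678415}{7918086}$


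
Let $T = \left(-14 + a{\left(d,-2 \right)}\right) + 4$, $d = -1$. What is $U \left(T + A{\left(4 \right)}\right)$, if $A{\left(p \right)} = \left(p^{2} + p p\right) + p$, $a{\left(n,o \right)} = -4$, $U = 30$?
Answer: $660$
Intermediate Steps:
$A{\left(p \right)} = p + 2 p^{2}$ ($A{\left(p \right)} = \left(p^{2} + p^{2}\right) + p = 2 p^{2} + p = p + 2 p^{2}$)
$T = -14$ ($T = \left(-14 - 4\right) + 4 = -18 + 4 = -14$)
$U \left(T + A{\left(4 \right)}\right) = 30 \left(-14 + 4 \left(1 + 2 \cdot 4\right)\right) = 30 \left(-14 + 4 \left(1 + 8\right)\right) = 30 \left(-14 + 4 \cdot 9\right) = 30 \left(-14 + 36\right) = 30 \cdot 22 = 660$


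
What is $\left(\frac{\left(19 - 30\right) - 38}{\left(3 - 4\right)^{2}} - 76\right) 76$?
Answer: $-9500$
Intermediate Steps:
$\left(\frac{\left(19 - 30\right) - 38}{\left(3 - 4\right)^{2}} - 76\right) 76 = \left(\frac{\left(19 - 30\right) - 38}{\left(-1\right)^{2}} - 76\right) 76 = \left(\frac{-11 - 38}{1} - 76\right) 76 = \left(\left(-49\right) 1 - 76\right) 76 = \left(-49 - 76\right) 76 = \left(-125\right) 76 = -9500$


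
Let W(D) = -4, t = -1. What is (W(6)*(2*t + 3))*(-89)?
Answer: 356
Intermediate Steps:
(W(6)*(2*t + 3))*(-89) = -4*(2*(-1) + 3)*(-89) = -4*(-2 + 3)*(-89) = -4*1*(-89) = -4*(-89) = 356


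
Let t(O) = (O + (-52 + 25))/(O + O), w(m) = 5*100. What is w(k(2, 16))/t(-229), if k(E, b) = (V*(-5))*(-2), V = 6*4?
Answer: 28625/32 ≈ 894.53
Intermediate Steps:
V = 24
k(E, b) = 240 (k(E, b) = (24*(-5))*(-2) = -120*(-2) = 240)
w(m) = 500
t(O) = (-27 + O)/(2*O) (t(O) = (O - 27)/((2*O)) = (-27 + O)*(1/(2*O)) = (-27 + O)/(2*O))
w(k(2, 16))/t(-229) = 500/(((½)*(-27 - 229)/(-229))) = 500/(((½)*(-1/229)*(-256))) = 500/(128/229) = 500*(229/128) = 28625/32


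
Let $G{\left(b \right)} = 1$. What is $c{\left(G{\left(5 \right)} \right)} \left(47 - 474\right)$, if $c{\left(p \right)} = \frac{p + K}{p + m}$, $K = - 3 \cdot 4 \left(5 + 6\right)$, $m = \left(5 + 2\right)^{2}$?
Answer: $\frac{55937}{50} \approx 1118.7$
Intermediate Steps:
$m = 49$ ($m = 7^{2} = 49$)
$K = -132$ ($K = - 3 \cdot 4 \cdot 11 = \left(-3\right) 44 = -132$)
$c{\left(p \right)} = \frac{-132 + p}{49 + p}$ ($c{\left(p \right)} = \frac{p - 132}{p + 49} = \frac{-132 + p}{49 + p}$)
$c{\left(G{\left(5 \right)} \right)} \left(47 - 474\right) = \frac{-132 + 1}{49 + 1} \left(47 - 474\right) = \frac{1}{50} \left(-131\right) \left(-427\right) = \left(- \frac{131}{50}\right) \left(-427\right) = \frac{55937}{50}$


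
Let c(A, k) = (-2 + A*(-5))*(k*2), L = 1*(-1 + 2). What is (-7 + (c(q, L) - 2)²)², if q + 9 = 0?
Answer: 49688401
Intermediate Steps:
q = -9 (q = -9 + 0 = -9)
L = 1 (L = 1*1 = 1)
c(A, k) = 2*k*(-2 - 5*A) (c(A, k) = (-2 - 5*A)*(2*k) = 2*k*(-2 - 5*A))
(-7 + (c(q, L) - 2)²)² = (-7 + (-2*1*(2 + 5*(-9)) - 2)²)² = (-7 + (-2*1*(2 - 45) - 2)²)² = (-7 + (-2*1*(-43) - 2)²)² = (-7 + (86 - 2)²)² = (-7 + 84²)² = (-7 + 7056)² = 7049² = 49688401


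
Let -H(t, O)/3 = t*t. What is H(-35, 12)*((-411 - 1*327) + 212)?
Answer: 1933050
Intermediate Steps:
H(t, O) = -3*t² (H(t, O) = -3*t*t = -3*t²)
H(-35, 12)*((-411 - 1*327) + 212) = (-3*(-35)²)*((-411 - 1*327) + 212) = (-3*1225)*((-411 - 327) + 212) = -3675*(-738 + 212) = -3675*(-526) = 1933050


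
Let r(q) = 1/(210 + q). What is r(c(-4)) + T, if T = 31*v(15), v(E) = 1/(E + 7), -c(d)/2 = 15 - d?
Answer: 2677/1892 ≈ 1.4149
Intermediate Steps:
c(d) = -30 + 2*d (c(d) = -2*(15 - d) = -30 + 2*d)
v(E) = 1/(7 + E)
T = 31/22 (T = 31/(7 + 15) = 31/22 ≈ 1.4091)
r(c(-4)) + T = 1/(210 + (-30 + 2*(-4))) + 31/22 = 1/(210 + (-30 - 8)) + 31/22 = 1/(210 - 38) + 31/22 = 1/172 + 31/22 = 2677/1892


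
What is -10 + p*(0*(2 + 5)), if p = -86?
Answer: -10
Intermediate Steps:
-10 + p*(0*(2 + 5)) = -10 - 0*(2 + 5) = -10 - 0*7 = -10 - 86*0 = -10 + 0 = -10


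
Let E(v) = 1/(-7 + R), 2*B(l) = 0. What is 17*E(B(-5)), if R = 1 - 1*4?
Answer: -17/10 ≈ -1.7000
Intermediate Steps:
R = -3 (R = 1 - 4 = -3)
B(l) = 0 (B(l) = (1/2)*0 = 0)
E(v) = -1/10 (E(v) = 1/(-7 - 3) = 1/(-10) = -1/10)
17*E(B(-5)) = 17*(-1/10) = -17/10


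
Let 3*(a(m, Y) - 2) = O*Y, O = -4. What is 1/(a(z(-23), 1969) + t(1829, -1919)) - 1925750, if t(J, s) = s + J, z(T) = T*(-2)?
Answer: -15675605003/8140 ≈ -1.9258e+6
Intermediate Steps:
z(T) = -2*T
t(J, s) = J + s
a(m, Y) = 2 - 4*Y/3 (a(m, Y) = 2 + (-4*Y)/3 = 2 - 4*Y/3)
1/(a(z(-23), 1969) + t(1829, -1919)) - 1925750 = 1/((2 - 4/3*1969) + (1829 - 1919)) - 1925750 = 1/((2 - 7876/3) - 90) - 1925750 = 1/(-7870/3 - 90) - 1925750 = 1/(-8140/3) - 1925750 = -3/8140 - 1925750 = -15675605003/8140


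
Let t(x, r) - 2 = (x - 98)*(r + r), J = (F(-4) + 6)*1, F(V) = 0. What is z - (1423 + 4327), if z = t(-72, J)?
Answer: -7788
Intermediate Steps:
J = 6 (J = (0 + 6)*1 = 6*1 = 6)
t(x, r) = 2 + 2*r*(-98 + x) (t(x, r) = 2 + (x - 98)*(r + r) = 2 + (-98 + x)*(2*r) = 2 + 2*r*(-98 + x))
z = -2038 (z = 2 - 196*6 + 2*6*(-72) = 2 - 1176 - 864 = -2038)
z - (1423 + 4327) = -2038 - (1423 + 4327) = -2038 - 1*5750 = -2038 - 5750 = -7788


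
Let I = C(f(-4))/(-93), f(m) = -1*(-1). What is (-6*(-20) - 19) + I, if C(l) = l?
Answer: 9392/93 ≈ 100.99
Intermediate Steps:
f(m) = 1
I = -1/93 (I = 1/(-93) = -1/93*1 = -1/93 ≈ -0.010753)
(-6*(-20) - 19) + I = (-6*(-20) - 19) - 1/93 = (120 - 19) - 1/93 = 101 - 1/93 = 9392/93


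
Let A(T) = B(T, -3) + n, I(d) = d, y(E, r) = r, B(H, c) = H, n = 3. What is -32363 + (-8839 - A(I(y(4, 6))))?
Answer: -41211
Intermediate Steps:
A(T) = 3 + T (A(T) = T + 3 = 3 + T)
-32363 + (-8839 - A(I(y(4, 6)))) = -32363 + (-8839 - (3 + 6)) = -32363 + (-8839 - 1*9) = -32363 + (-8839 - 9) = -32363 - 8848 = -41211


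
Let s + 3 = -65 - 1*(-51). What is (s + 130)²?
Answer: 12769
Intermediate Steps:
s = -17 (s = -3 + (-65 - 1*(-51)) = -3 + (-65 + 51) = -3 - 14 = -17)
(s + 130)² = (-17 + 130)² = 113² = 12769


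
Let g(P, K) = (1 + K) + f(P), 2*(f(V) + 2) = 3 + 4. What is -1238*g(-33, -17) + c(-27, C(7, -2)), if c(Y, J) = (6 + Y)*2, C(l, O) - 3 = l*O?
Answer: 17909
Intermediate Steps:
f(V) = 3/2 (f(V) = -2 + (3 + 4)/2 = -2 + (½)*7 = -2 + 7/2 = 3/2)
g(P, K) = 5/2 + K (g(P, K) = (1 + K) + 3/2 = 5/2 + K)
C(l, O) = 3 + O*l (C(l, O) = 3 + l*O = 3 + O*l)
c(Y, J) = 12 + 2*Y
-1238*g(-33, -17) + c(-27, C(7, -2)) = -1238*(5/2 - 17) + (12 + 2*(-27)) = -1238*(-29/2) + (12 - 54) = 17951 - 42 = 17909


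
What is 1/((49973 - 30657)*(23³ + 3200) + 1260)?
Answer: 1/296830232 ≈ 3.3689e-9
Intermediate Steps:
1/((49973 - 30657)*(23³ + 3200) + 1260) = 1/(19316*(12167 + 3200) + 1260) = 1/(19316*15367 + 1260) = 1/(296828972 + 1260) = 1/296830232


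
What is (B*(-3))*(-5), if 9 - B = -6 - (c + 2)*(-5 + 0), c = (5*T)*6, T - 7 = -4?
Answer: -6675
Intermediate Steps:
T = 3 (T = 7 - 4 = 3)
c = 90 (c = (5*3)*6 = 15*6 = 90)
B = -445 (B = 9 - (-6 - (90 + 2)*(-5 + 0)) = 9 - (-6 - 92*(-5)) = 9 - (-6 - 1*(-460)) = 9 - (-6 + 460) = 9 - 1*454 = 9 - 454 = -445)
(B*(-3))*(-5) = -445*(-3)*(-5) = 1335*(-5) = -6675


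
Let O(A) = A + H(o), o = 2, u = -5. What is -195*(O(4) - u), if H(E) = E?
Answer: -2145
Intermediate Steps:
O(A) = 2 + A (O(A) = A + 2 = 2 + A)
-195*(O(4) - u) = -195*((2 + 4) - 1*(-5)) = -195*(6 + 5) = -195*11 = -2145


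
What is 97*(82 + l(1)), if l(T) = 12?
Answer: 9118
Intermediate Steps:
97*(82 + l(1)) = 97*(82 + 12) = 97*94 = 9118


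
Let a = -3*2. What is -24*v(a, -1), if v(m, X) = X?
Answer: 24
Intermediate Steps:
a = -6 (a = -1*6 = -6)
-24*v(a, -1) = -24*(-1) = 24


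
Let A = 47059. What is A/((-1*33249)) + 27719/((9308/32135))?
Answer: 29616110886013/309481692 ≈ 95696.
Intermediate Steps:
A/((-1*33249)) + 27719/((9308/32135)) = 47059/((-1*33249)) + 27719/((9308/32135)) = 47059/(-33249) + 27719/((9308*(1/32135))) = 47059*(-1/33249) + 27719/(9308/32135) = -47059/33249 + 27719*(32135/9308) = -47059/33249 + 890750065/9308 = 29616110886013/309481692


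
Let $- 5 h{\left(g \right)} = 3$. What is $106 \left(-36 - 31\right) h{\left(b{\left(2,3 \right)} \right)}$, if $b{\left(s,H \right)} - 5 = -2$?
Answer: $\frac{21306}{5} \approx 4261.2$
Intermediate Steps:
$b{\left(s,H \right)} = 3$ ($b{\left(s,H \right)} = 5 - 2 = 3$)
$h{\left(g \right)} = - \frac{3}{5}$ ($h{\left(g \right)} = \left(- \frac{1}{5}\right) 3 = - \frac{3}{5}$)
$106 \left(-36 - 31\right) h{\left(b{\left(2,3 \right)} \right)} = 106 \left(-36 - 31\right) \left(- \frac{3}{5}\right) = 106 \left(-67\right) \left(- \frac{3}{5}\right) = \left(-7102\right) \left(- \frac{3}{5}\right) = \frac{21306}{5}$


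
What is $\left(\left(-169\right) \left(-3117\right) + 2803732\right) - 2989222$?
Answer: $341283$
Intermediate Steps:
$\left(\left(-169\right) \left(-3117\right) + 2803732\right) - 2989222 = \left(526773 + 2803732\right) - 2989222 = 3330505 - 2989222 = 341283$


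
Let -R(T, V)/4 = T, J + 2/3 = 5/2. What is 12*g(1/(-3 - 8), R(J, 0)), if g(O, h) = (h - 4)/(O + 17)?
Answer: -748/93 ≈ -8.0430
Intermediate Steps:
J = 11/6 (J = -2/3 + 5/2 = 11/6 ≈ 1.8333)
R(T, V) = -4*T
g(O, h) = (-4 + h)/(17 + O)
12*g(1/(-3 - 8), R(J, 0)) = 12*((-4 - 4*11/6)/(17 + 1/(-3 - 8))) = 12*((-4 - 22/3)/(17 + 1/(-11))) = 12*(-34/3/(17 - 1/11)) = 12*(-34/3/(186/11)) = 12*((11/186)*(-34/3)) = 12*(-187/279) = -748/93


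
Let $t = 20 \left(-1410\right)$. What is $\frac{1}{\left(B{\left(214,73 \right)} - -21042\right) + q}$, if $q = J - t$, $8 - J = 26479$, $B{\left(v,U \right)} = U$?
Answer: $\frac{1}{22844} \approx 4.3775 \cdot 10^{-5}$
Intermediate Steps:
$t = -28200$
$J = -26471$ ($J = 8 - 26479 = -26471$)
$q = 1729$ ($q = -26471 - -28200 = -26471 + 28200 = 1729$)
$\frac{1}{\left(B{\left(214,73 \right)} - -21042\right) + q} = \frac{1}{\left(73 - -21042\right) + 1729} = \frac{1}{\left(73 + 21042\right) + 1729} = \frac{1}{21115 + 1729} = \frac{1}{22844}$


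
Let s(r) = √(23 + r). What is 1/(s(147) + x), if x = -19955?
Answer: -3991/79640371 - √170/398201855 ≈ -5.0145e-5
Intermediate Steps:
1/(s(147) + x) = 1/(√(23 + 147) - 19955) = 1/(√170 - 19955) = 1/(-19955 + √170)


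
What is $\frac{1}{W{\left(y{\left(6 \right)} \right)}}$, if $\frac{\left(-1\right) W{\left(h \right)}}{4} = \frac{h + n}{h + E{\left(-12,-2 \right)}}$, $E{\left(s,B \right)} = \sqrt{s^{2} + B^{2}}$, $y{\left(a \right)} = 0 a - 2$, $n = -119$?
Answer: $- \frac{1}{242} + \frac{\sqrt{37}}{242} \approx 0.021003$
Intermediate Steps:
$y{\left(a \right)} = -2$ ($y{\left(a \right)} = 0 - 2 = -2$)
$E{\left(s,B \right)} = \sqrt{B^{2} + s^{2}}$
$W{\left(h \right)} = - \frac{4 \left(-119 + h\right)}{h + 2 \sqrt{37}}$ ($W{\left(h \right)} = - 4 \frac{h - 119}{h + \sqrt{\left(-2\right)^{2} + \left(-12\right)^{2}}} = - 4 \frac{-119 + h}{h + \sqrt{4 + 144}} = - 4 \frac{-119 + h}{h + \sqrt{148}} = - 4 \frac{-119 + h}{h + 2 \sqrt{37}} = - \frac{4 \left(-119 + h\right)}{h + 2 \sqrt{37}}$)
$\frac{1}{W{\left(y{\left(6 \right)} \right)}} = \frac{1}{4 \frac{1}{-2 + 2 \sqrt{37}} \left(119 - -2\right)} = \frac{1}{4 \frac{1}{-2 + 2 \sqrt{37}} \left(119 + 2\right)} = \frac{1}{4 \frac{1}{-2 + 2 \sqrt{37}} \cdot 121} = \frac{1}{484 \frac{1}{-2 + 2 \sqrt{37}}} = - \frac{1}{242} + \frac{\sqrt{37}}{242}$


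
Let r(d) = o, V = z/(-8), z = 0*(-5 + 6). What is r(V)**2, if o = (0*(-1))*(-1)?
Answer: 0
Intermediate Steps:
z = 0 (z = 0*1 = 0)
V = 0 (V = 0/(-8) = 0*(-1/8) = 0)
o = 0 (o = 0*(-1) = 0)
r(d) = 0
r(V)**2 = 0**2 = 0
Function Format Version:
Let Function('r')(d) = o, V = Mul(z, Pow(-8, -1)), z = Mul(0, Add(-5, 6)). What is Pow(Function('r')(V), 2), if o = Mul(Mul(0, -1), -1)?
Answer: 0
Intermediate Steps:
z = 0 (z = Mul(0, 1) = 0)
V = 0 (V = Mul(0, Pow(-8, -1)) = Mul(0, Rational(-1, 8)) = 0)
o = 0 (o = Mul(0, -1) = 0)
Function('r')(d) = 0
Pow(Function('r')(V), 2) = Pow(0, 2) = 0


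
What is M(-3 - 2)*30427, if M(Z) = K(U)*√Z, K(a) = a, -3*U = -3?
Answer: 30427*I*√5 ≈ 68037.0*I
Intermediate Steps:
U = 1 (U = -⅓*(-3) = 1)
M(Z) = √Z (M(Z) = 1*√Z = √Z)
M(-3 - 2)*30427 = √(-3 - 2)*30427 = √(-5)*30427 = (I*√5)*30427 = 30427*I*√5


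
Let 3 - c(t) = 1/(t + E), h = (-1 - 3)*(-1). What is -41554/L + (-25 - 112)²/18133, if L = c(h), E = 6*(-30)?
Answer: -132605839231/9592357 ≈ -13824.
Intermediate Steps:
E = -180
h = 4 (h = -4*(-1) = 4)
c(t) = 3 - 1/(-180 + t) (c(t) = 3 - 1/(t - 180) = 3 - 1/(-180 + t))
L = 529/176 (L = (-541 + 3*4)/(-180 + 4) = (-541 + 12)/(-176) = -1/176*(-529) = 529/176 ≈ 3.0057)
-41554/L + (-25 - 112)²/18133 = -41554/529/176 + (-25 - 112)²/18133 = -41554*176/529 + (-137)²*(1/18133) = -7313504/529 + 18769*(1/18133) = -7313504/529 + 18769/18133 = -132605839231/9592357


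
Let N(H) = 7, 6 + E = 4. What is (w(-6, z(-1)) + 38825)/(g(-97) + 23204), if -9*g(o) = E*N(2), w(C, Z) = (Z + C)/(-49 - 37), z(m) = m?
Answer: 30050613/17961100 ≈ 1.6731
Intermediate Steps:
E = -2 (E = -6 + 4 = -2)
w(C, Z) = -C/86 - Z/86 (w(C, Z) = (C + Z)/(-86) = (C + Z)*(-1/86) = -C/86 - Z/86)
g(o) = 14/9 (g(o) = -(-2)*7/9 = -⅑*(-14) = 14/9)
(w(-6, z(-1)) + 38825)/(g(-97) + 23204) = ((-1/86*(-6) - 1/86*(-1)) + 38825)/(14/9 + 23204) = ((3/43 + 1/86) + 38825)/(208850/9) = (7/86 + 38825)*(9/208850) = (3338957/86)*(9/208850) = 30050613/17961100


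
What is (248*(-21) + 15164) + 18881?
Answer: 28837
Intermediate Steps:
(248*(-21) + 15164) + 18881 = (-5208 + 15164) + 18881 = 9956 + 18881 = 28837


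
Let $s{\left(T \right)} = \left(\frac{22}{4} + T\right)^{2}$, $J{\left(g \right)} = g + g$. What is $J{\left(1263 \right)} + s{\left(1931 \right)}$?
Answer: $\frac{15010233}{4} \approx 3.7526 \cdot 10^{6}$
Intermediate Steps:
$J{\left(g \right)} = 2 g$
$s{\left(T \right)} = \left(\frac{11}{2} + T\right)^{2}$ ($s{\left(T \right)} = \left(22 \cdot \frac{1}{4} + T\right)^{2} = \left(\frac{11}{2} + T\right)^{2}$)
$J{\left(1263 \right)} + s{\left(1931 \right)} = 2 \cdot 1263 + \frac{\left(11 + 2 \cdot 1931\right)^{2}}{4} = 2526 + \frac{\left(11 + 3862\right)^{2}}{4} = 2526 + \frac{3873^{2}}{4} = 2526 + \frac{1}{4} \cdot 15000129 = 2526 + \frac{15000129}{4} = \frac{15010233}{4}$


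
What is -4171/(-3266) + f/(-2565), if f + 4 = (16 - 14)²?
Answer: 4171/3266 ≈ 1.2771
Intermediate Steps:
f = 0 (f = -4 + (16 - 14)² = -4 + 2² = -4 + 4 = 0)
-4171/(-3266) + f/(-2565) = -4171/(-3266) + 0/(-2565) = -4171*(-1/3266) + 0*(-1/2565) = 4171/3266 + 0 = 4171/3266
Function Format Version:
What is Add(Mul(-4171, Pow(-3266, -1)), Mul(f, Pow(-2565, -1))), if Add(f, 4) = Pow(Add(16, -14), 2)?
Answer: Rational(4171, 3266) ≈ 1.2771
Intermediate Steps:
f = 0 (f = Add(-4, Pow(Add(16, -14), 2)) = Add(-4, Pow(2, 2)) = Add(-4, 4) = 0)
Add(Mul(-4171, Pow(-3266, -1)), Mul(f, Pow(-2565, -1))) = Add(Mul(-4171, Pow(-3266, -1)), Mul(0, Pow(-2565, -1))) = Add(Mul(-4171, Rational(-1, 3266)), Mul(0, Rational(-1, 2565))) = Add(Rational(4171, 3266), 0) = Rational(4171, 3266)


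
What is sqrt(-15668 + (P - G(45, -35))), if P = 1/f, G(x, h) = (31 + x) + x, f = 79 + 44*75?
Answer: I*sqrt(180273130370)/3379 ≈ 125.65*I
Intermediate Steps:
f = 3379 (f = 79 + 3300 = 3379)
G(x, h) = 31 + 2*x
P = 1/3379 ≈ 0.00029595
sqrt(-15668 + (P - G(45, -35))) = sqrt(-15668 + (1/3379 - (31 + 2*45))) = sqrt(-15668 + (1/3379 - (31 + 90))) = sqrt(-15668 + (1/3379 - 1*121)) = sqrt(-15668 + (1/3379 - 121)) = sqrt(-15668 - 408858/3379) = sqrt(-53351030/3379) = I*sqrt(180273130370)/3379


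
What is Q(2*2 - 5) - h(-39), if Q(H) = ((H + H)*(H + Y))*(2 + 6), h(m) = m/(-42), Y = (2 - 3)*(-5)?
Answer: -909/14 ≈ -64.929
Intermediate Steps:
Y = 5 (Y = -1*(-5) = 5)
h(m) = -m/42 (h(m) = m*(-1/42) = -m/42)
Q(H) = 16*H*(5 + H) (Q(H) = ((H + H)*(H + 5))*(2 + 6) = ((2*H)*(5 + H))*8 = (2*H*(5 + H))*8 = 16*H*(5 + H))
Q(2*2 - 5) - h(-39) = 16*(2*2 - 5)*(5 + (2*2 - 5)) - (-1)*(-39)/42 = 16*(4 - 5)*(5 + (4 - 5)) - 1*13/14 = 16*(-1)*(5 - 1) - 13/14 = 16*(-1)*4 - 13/14 = -64 - 13/14 = -909/14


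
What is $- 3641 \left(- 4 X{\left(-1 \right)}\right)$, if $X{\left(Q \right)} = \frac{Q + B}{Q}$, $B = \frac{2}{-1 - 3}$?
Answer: $21846$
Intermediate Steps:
$B = - \frac{1}{2}$ ($B = \frac{2}{-1 - 3} = \frac{2}{-4} = 2 \left(- \frac{1}{4}\right) = - \frac{1}{2} \approx -0.5$)
$X{\left(Q \right)} = \frac{- \frac{1}{2} + Q}{Q}$ ($X{\left(Q \right)} = \frac{Q - \frac{1}{2}}{Q} = \frac{- \frac{1}{2} + Q}{Q}$)
$- 3641 \left(- 4 X{\left(-1 \right)}\right) = - 3641 \left(- 4 \frac{- \frac{1}{2} - 1}{-1}\right) = - 3641 \left(- 4 \left(\left(-1\right) \left(- \frac{3}{2}\right)\right)\right) = - 3641 \left(\left(-4\right) \frac{3}{2}\right) = \left(-3641\right) \left(-6\right) = 21846$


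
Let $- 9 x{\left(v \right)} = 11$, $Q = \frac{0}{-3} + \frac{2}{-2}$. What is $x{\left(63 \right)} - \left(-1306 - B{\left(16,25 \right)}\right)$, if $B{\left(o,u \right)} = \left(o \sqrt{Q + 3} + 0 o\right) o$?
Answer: $\frac{11743}{9} + 256 \sqrt{2} \approx 1666.8$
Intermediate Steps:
$Q = -1$ ($Q = 0 \left(- \frac{1}{3}\right) + 2 \left(- \frac{1}{2}\right) = 0 - 1 = -1$)
$x{\left(v \right)} = - \frac{11}{9}$ ($x{\left(v \right)} = \left(- \frac{1}{9}\right) 11 = - \frac{11}{9}$)
$B{\left(o,u \right)} = \sqrt{2} o^{2}$ ($B{\left(o,u \right)} = \left(o \sqrt{-1 + 3} + 0 o\right) o = \left(o \sqrt{2} + 0\right) o = o \sqrt{2} o = \sqrt{2} o^{2}$)
$x{\left(63 \right)} - \left(-1306 - B{\left(16,25 \right)}\right) = - \frac{11}{9} - \left(-1306 - \sqrt{2} \cdot 16^{2}\right) = - \frac{11}{9} - \left(-1306 - \sqrt{2} \cdot 256\right) = - \frac{11}{9} - \left(-1306 - 256 \sqrt{2}\right) = - \frac{11}{9} + \left(1306 + 256 \sqrt{2}\right) = \frac{11743}{9} + 256 \sqrt{2}$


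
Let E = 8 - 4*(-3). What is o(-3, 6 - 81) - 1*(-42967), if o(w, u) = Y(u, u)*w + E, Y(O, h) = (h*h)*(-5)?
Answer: 127362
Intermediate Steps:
Y(O, h) = -5*h² (Y(O, h) = h²*(-5) = -5*h²)
E = 20 (E = 8 + 12 = 20)
o(w, u) = 20 - 5*w*u² (o(w, u) = (-5*u²)*w + 20 = -5*w*u² + 20 = 20 - 5*w*u²)
o(-3, 6 - 81) - 1*(-42967) = (20 - 5*(-3)*(6 - 81)²) - 1*(-42967) = (20 - 5*(-3)*(-75)²) + 42967 = (20 - 5*(-3)*5625) + 42967 = (20 + 84375) + 42967 = 84395 + 42967 = 127362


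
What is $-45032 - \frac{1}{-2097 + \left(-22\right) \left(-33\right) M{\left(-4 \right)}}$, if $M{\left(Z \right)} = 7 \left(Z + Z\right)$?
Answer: $- \frac{1925253095}{42753} \approx -45032.0$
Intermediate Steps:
$M{\left(Z \right)} = 14 Z$ ($M{\left(Z \right)} = 7 \cdot 2 Z = 14 Z$)
$-45032 - \frac{1}{-2097 + \left(-22\right) \left(-33\right) M{\left(-4 \right)}} = -45032 - \frac{1}{-2097 + \left(-22\right) \left(-33\right) 14 \left(-4\right)} = -45032 - \frac{1}{-2097 + 726 \left(-56\right)} = -45032 - \frac{1}{-2097 - 40656} = -45032 - \frac{1}{-42753} = -45032 - - \frac{1}{42753} = -45032 + \frac{1}{42753} = - \frac{1925253095}{42753}$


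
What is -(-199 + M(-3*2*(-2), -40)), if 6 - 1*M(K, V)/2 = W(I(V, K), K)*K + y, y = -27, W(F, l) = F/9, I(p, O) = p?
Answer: 79/3 ≈ 26.333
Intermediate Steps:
W(F, l) = F/9 (W(F, l) = F*(⅑) = F/9)
M(K, V) = 66 - 2*K*V/9 (M(K, V) = 12 - 2*((V/9)*K - 27) = 12 - 2*(K*V/9 - 27) = 12 - 2*(-27 + K*V/9) = 12 + (54 - 2*K*V/9) = 66 - 2*K*V/9)
-(-199 + M(-3*2*(-2), -40)) = -(-199 + (66 - 2/9*-3*2*(-2)*(-40))) = -(-199 + (66 - 2/9*(-6*(-2))*(-40))) = -(-199 + (66 - 2/9*12*(-40))) = -(-199 + (66 + 320/3)) = -(-199 + 518/3) = -1*(-79/3) = 79/3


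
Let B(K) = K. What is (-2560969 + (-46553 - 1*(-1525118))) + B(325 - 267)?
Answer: -1082346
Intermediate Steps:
(-2560969 + (-46553 - 1*(-1525118))) + B(325 - 267) = (-2560969 + (-46553 - 1*(-1525118))) + (325 - 267) = (-2560969 + (-46553 + 1525118)) + 58 = (-2560969 + 1478565) + 58 = -1082404 + 58 = -1082346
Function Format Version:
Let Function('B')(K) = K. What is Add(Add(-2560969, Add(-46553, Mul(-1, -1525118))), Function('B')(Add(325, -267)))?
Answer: -1082346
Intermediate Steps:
Add(Add(-2560969, Add(-46553, Mul(-1, -1525118))), Function('B')(Add(325, -267))) = Add(Add(-2560969, Add(-46553, Mul(-1, -1525118))), Add(325, -267)) = Add(Add(-2560969, Add(-46553, 1525118)), 58) = Add(Add(-2560969, 1478565), 58) = Add(-1082404, 58) = -1082346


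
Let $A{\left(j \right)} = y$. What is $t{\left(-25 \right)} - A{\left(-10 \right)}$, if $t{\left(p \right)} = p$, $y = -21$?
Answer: $-4$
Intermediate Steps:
$A{\left(j \right)} = -21$
$t{\left(-25 \right)} - A{\left(-10 \right)} = -25 - -21 = -25 + 21 = -4$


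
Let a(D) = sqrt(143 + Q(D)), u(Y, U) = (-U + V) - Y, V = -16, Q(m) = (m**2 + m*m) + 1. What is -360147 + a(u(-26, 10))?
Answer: -360135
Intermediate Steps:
Q(m) = 1 + 2*m**2 (Q(m) = (m**2 + m**2) + 1 = 2*m**2 + 1 = 1 + 2*m**2)
u(Y, U) = -16 - U - Y (u(Y, U) = (-U - 16) - Y = (-16 - U) - Y = -16 - U - Y)
a(D) = sqrt(144 + 2*D**2) (a(D) = sqrt(143 + (1 + 2*D**2)) = sqrt(144 + 2*D**2))
-360147 + a(u(-26, 10)) = -360147 + sqrt(144 + 2*(-16 - 1*10 - 1*(-26))**2) = -360147 + sqrt(144 + 2*(-16 - 10 + 26)**2) = -360147 + sqrt(144 + 2*0**2) = -360147 + sqrt(144 + 2*0) = -360147 + sqrt(144 + 0) = -360147 + sqrt(144) = -360147 + 12 = -360135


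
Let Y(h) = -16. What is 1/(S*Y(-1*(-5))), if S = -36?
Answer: 1/576 ≈ 0.0017361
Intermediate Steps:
1/(S*Y(-1*(-5))) = 1/(-36*(-16)) = 1/576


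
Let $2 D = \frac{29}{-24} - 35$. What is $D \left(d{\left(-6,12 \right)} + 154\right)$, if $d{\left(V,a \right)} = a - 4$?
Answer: $- \frac{23463}{8} \approx -2932.9$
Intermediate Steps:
$D = - \frac{869}{48}$ ($D = \frac{\frac{29}{-24} - 35}{2} = \frac{29 \left(- \frac{1}{24}\right) - 35}{2} = \frac{- \frac{29}{24} - 35}{2} = \frac{1}{2} \left(- \frac{869}{24}\right) = - \frac{869}{48} \approx -18.104$)
$d{\left(V,a \right)} = -4 + a$
$D \left(d{\left(-6,12 \right)} + 154\right) = - \frac{869 \left(\left(-4 + 12\right) + 154\right)}{48} = - \frac{869 \left(8 + 154\right)}{48} = \left(- \frac{869}{48}\right) 162 = - \frac{23463}{8}$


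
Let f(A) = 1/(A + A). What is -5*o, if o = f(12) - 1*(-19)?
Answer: -2285/24 ≈ -95.208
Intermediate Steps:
f(A) = 1/(2*A)
o = 457/24 (o = (1/2)/12 - 1*(-19) = (1/2)*(1/12) + 19 = 1/24 + 19 = 457/24 ≈ 19.042)
-5*o = -5*457/24 = -2285/24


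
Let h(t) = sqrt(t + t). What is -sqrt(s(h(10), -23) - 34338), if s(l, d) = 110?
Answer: -2*I*sqrt(8557) ≈ -185.01*I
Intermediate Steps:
h(t) = sqrt(2)*sqrt(t) (h(t) = sqrt(2*t) = sqrt(2)*sqrt(t))
-sqrt(s(h(10), -23) - 34338) = -sqrt(110 - 34338) = -sqrt(-34228) = -2*I*sqrt(8557)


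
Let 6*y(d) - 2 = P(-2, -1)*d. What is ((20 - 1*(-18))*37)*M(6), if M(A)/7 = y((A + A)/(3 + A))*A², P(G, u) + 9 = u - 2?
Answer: -826728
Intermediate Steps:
P(G, u) = -11 + u (P(G, u) = -9 + (u - 2) = -9 + (-2 + u) = -11 + u)
y(d) = ⅓ - 2*d (y(d) = ⅓ + ((-11 - 1)*d)/6 = ⅓ + (-12*d)/6 = ⅓ - 2*d)
M(A) = 7*A²*(⅓ - 4*A/(3 + A)) (M(A) = 7*((⅓ - 2*(A + A)/(3 + A))*A²) = 7*((⅓ - 2*2*A/(3 + A))*A²) = 7*((⅓ - 4*A/(3 + A))*A²) = 7*(A²*(⅓ - 4*A/(3 + A))) = 7*A²*(⅓ - 4*A/(3 + A)))
((20 - 1*(-18))*37)*M(6) = ((20 - 1*(-18))*37)*(6²*(7 - 77/3*6)/(3 + 6)) = ((20 + 18)*37)*(36*(7 - 154)/9) = (38*37)*(36*(⅑)*(-147)) = 1406*(-588) = -826728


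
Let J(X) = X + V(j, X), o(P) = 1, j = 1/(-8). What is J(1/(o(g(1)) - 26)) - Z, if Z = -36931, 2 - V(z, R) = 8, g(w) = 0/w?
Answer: 923124/25 ≈ 36925.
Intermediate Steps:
g(w) = 0
j = -⅛ ≈ -0.12500
V(z, R) = -6 (V(z, R) = 2 - 1*8 = 2 - 8 = -6)
J(X) = -6 + X (J(X) = X - 6 = -6 + X)
J(1/(o(g(1)) - 26)) - Z = (-6 + 1/(1 - 26)) - 1*(-36931) = (-6 + 1/(-25)) + 36931 = (-6 - 1/25) + 36931 = -151/25 + 36931 = 923124/25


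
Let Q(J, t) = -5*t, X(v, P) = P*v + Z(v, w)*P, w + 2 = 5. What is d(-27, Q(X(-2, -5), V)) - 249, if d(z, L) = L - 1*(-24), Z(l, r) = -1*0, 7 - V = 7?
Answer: -225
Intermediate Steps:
w = 3 (w = -2 + 5 = 3)
V = 0 (V = 7 - 1*7 = 7 - 7 = 0)
Z(l, r) = 0
X(v, P) = P*v (X(v, P) = P*v + 0*P = P*v + 0 = P*v)
d(z, L) = 24 + L (d(z, L) = L + 24 = 24 + L)
d(-27, Q(X(-2, -5), V)) - 249 = (24 - 5*0) - 249 = (24 + 0) - 249 = 24 - 249 = -225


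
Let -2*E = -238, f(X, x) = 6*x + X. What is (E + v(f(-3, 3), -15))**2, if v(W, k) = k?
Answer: 10816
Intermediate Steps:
f(X, x) = X + 6*x
E = 119 (E = -1/2*(-238) = 119)
(E + v(f(-3, 3), -15))**2 = (119 - 15)**2 = 104**2 = 10816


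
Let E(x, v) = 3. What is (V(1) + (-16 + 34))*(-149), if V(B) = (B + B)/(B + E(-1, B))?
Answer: -5513/2 ≈ -2756.5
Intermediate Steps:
V(B) = 2*B/(3 + B) (V(B) = (B + B)/(B + 3) = (2*B)/(3 + B) = 2*B/(3 + B))
(V(1) + (-16 + 34))*(-149) = (2*1/(3 + 1) + (-16 + 34))*(-149) = (2*1/4 + 18)*(-149) = (2*1*(¼) + 18)*(-149) = (½ + 18)*(-149) = (37/2)*(-149) = -5513/2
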